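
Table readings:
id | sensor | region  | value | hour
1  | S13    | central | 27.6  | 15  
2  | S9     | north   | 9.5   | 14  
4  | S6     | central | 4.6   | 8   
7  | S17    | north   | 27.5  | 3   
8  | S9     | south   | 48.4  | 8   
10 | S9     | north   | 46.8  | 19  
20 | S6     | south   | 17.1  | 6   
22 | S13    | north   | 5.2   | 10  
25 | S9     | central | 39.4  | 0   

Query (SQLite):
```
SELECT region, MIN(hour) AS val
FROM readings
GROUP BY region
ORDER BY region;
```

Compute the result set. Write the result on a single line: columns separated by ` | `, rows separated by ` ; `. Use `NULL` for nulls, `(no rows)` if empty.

central | 0 ; north | 3 ; south | 6

Partition readings by region; compute MIN(hour) within each group.
  central: ids {1, 4, 25} → MIN(hour)=0
  north: ids {2, 7, 10, 22} → MIN(hour)=3
  south: ids {8, 20} → MIN(hour)=6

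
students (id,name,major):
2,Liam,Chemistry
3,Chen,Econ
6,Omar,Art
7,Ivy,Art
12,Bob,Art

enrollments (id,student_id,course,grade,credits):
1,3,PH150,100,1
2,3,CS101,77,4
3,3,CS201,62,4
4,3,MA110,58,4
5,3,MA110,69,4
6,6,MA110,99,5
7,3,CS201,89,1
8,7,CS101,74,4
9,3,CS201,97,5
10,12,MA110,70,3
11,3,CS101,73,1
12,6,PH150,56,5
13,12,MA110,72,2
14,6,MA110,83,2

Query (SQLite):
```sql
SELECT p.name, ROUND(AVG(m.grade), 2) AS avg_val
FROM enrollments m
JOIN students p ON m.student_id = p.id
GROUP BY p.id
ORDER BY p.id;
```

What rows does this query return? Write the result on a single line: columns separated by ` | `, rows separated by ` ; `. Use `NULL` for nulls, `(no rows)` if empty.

Join each enrollments row to its students via student_id.
Group joined rows by students.id; compute ROUND(AVG(m.grade), 2) per group.
  3: ids {1, 2, 3, 4, 5, 7, 9, 11} → ROUND(AVG(m.grade), 2)=78.13
  6: ids {6, 12, 14} → ROUND(AVG(m.grade), 2)=79.33
  7: ids {8} → ROUND(AVG(m.grade), 2)=74
  12: ids {10, 13} → ROUND(AVG(m.grade), 2)=71

Chen | 78.13 ; Omar | 79.33 ; Ivy | 74 ; Bob | 71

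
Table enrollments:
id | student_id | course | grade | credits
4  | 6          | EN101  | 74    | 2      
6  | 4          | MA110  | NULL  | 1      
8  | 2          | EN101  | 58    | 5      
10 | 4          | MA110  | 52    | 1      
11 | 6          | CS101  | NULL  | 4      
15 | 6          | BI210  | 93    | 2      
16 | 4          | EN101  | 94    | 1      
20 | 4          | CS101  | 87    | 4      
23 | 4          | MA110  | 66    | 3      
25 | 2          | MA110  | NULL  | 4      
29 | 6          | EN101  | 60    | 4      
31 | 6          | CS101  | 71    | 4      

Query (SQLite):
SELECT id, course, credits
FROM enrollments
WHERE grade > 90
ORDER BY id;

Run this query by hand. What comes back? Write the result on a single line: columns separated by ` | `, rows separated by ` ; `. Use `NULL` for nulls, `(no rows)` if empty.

grade > 90: ids {15, 16}

15 | BI210 | 2 ; 16 | EN101 | 1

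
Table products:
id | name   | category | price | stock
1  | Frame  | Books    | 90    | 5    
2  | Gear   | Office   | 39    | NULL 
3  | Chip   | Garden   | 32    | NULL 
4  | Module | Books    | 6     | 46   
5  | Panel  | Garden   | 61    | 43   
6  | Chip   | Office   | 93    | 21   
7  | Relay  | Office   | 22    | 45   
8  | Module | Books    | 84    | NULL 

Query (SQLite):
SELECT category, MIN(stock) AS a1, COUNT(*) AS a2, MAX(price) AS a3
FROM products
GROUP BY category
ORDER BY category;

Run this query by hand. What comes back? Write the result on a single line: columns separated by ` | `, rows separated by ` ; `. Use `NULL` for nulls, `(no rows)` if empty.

Group products by category.
Per group compute: MIN(stock), COUNT(*), MAX(price).
  Books: ids {1, 4, 8} → MIN(stock)=5, COUNT(*)=3, MAX(price)=90
  Garden: ids {3, 5} → MIN(stock)=43, COUNT(*)=2, MAX(price)=61
  Office: ids {2, 6, 7} → MIN(stock)=21, COUNT(*)=3, MAX(price)=93

Books | 5 | 3 | 90 ; Garden | 43 | 2 | 61 ; Office | 21 | 3 | 93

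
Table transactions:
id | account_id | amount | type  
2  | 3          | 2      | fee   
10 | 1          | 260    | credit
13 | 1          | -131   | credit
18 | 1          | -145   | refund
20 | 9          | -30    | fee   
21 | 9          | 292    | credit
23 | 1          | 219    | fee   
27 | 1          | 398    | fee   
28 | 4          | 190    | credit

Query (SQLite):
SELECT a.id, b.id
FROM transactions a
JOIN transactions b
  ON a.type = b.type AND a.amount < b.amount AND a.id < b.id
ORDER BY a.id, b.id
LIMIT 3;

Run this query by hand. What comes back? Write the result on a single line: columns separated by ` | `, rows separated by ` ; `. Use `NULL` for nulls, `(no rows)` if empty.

Pairs (a,b) with same type, a.amount < b.amount, a.id < b.id.
type groups: credit:{10,13,21,28} fee:{2,20,23,27} refund:{18}
Ordered by (a.id, b.id); first 3.

2 | 23 ; 2 | 27 ; 10 | 21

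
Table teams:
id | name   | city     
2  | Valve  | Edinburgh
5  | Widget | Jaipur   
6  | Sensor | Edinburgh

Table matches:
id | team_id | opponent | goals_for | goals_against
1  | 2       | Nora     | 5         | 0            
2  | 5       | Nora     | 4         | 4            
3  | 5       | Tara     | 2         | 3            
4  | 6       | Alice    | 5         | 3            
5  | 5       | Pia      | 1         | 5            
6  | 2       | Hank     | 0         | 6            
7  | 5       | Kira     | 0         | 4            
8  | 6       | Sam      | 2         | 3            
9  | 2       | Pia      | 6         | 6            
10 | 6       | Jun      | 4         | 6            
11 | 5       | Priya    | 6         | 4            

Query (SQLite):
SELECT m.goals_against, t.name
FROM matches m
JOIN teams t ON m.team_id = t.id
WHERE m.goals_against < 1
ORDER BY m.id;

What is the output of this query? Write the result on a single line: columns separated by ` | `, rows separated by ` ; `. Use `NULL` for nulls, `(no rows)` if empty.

Each matches row matches the teams row where team_id = teams.id.
Then keep rows with m.goals_against < 1.

0 | Valve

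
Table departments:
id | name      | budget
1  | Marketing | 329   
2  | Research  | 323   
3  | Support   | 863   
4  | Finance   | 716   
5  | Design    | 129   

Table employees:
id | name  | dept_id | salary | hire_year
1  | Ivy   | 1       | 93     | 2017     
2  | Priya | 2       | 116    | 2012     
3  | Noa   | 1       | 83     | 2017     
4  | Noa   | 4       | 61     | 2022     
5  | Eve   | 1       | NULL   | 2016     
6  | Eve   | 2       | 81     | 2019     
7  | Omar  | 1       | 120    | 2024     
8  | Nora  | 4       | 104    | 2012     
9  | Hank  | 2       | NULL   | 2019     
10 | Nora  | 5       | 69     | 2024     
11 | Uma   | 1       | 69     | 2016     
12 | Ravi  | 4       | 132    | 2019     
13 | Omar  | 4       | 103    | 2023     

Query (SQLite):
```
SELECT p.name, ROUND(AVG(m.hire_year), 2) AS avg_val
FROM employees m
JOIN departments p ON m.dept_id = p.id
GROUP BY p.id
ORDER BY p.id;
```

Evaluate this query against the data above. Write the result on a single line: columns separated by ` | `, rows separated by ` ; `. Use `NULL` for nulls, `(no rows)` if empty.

Join each employees row to its departments via dept_id.
Group joined rows by departments.id; compute ROUND(AVG(m.hire_year), 2) per group.
  1: ids {1, 3, 5, 7, 11} → ROUND(AVG(m.hire_year), 2)=2018
  2: ids {2, 6, 9} → ROUND(AVG(m.hire_year), 2)=2016.67
  4: ids {4, 8, 12, 13} → ROUND(AVG(m.hire_year), 2)=2019
  5: ids {10} → ROUND(AVG(m.hire_year), 2)=2024

Marketing | 2018 ; Research | 2016.67 ; Finance | 2019 ; Design | 2024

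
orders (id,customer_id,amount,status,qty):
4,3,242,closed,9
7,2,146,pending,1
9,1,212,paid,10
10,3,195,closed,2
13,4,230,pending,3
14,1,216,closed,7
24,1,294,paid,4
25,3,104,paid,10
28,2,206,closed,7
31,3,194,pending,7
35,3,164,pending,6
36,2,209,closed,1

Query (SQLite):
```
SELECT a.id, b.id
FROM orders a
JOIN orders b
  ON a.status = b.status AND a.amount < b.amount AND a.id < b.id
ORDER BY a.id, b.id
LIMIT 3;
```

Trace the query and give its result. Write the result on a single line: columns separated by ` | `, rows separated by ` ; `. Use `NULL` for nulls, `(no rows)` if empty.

7 | 13 ; 7 | 31 ; 7 | 35

Pairs (a,b) with same status, a.amount < b.amount, a.id < b.id.
status groups: closed:{4,10,14,28,36} paid:{9,24,25} pending:{7,13,31,35}
Ordered by (a.id, b.id); first 3.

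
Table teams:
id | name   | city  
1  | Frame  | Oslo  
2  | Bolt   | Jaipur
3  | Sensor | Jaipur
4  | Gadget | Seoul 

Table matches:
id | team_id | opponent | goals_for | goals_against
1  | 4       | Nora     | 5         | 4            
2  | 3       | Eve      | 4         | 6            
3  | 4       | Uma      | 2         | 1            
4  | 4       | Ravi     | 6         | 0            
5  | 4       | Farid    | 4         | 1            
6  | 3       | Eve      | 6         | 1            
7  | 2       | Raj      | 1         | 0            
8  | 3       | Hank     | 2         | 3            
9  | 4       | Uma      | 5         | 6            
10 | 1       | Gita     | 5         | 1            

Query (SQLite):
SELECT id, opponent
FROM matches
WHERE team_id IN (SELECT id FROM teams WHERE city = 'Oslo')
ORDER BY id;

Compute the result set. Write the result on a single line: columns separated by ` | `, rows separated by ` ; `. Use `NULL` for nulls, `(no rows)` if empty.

10 | Gita

Inner query: teams.id where city = 'Oslo'.
Outer: keep matches rows whose team_id is in that set.
Inner query → {1}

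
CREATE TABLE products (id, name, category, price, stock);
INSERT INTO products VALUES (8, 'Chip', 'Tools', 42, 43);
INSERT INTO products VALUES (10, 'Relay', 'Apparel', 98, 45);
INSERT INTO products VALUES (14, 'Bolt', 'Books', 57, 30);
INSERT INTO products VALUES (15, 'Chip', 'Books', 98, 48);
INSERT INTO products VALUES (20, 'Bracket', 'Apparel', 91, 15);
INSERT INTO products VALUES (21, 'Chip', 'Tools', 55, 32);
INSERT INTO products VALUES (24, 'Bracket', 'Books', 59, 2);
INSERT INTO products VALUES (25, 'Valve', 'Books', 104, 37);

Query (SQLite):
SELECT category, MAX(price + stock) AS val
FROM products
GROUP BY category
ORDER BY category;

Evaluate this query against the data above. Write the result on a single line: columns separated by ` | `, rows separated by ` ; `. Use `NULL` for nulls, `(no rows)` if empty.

For each row compute price + stock.
Group by category; take MAX of the expression per group.
  Apparel: ids {10, 20} → MAX(price + stock)=143
  Books: ids {14, 15, 24, 25} → MAX(price + stock)=146
  Tools: ids {8, 21} → MAX(price + stock)=87

Apparel | 143 ; Books | 146 ; Tools | 87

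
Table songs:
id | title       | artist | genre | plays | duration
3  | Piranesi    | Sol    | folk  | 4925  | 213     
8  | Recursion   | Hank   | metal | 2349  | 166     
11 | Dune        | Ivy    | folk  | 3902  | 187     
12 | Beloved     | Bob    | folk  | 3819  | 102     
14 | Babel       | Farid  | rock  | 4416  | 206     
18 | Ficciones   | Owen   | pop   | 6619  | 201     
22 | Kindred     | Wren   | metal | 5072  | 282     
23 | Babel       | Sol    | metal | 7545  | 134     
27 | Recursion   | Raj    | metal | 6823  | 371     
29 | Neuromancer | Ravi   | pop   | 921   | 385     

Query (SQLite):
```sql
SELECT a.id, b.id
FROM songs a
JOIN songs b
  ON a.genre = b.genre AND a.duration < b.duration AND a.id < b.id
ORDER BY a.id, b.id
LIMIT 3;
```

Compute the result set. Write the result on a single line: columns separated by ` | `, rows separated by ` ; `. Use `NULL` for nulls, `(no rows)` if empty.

Pairs (a,b) with same genre, a.duration < b.duration, a.id < b.id.
genre groups: folk:{3,11,12} metal:{8,22,23,27} pop:{18,29} rock:{14}
Ordered by (a.id, b.id); first 3.

8 | 22 ; 8 | 27 ; 18 | 29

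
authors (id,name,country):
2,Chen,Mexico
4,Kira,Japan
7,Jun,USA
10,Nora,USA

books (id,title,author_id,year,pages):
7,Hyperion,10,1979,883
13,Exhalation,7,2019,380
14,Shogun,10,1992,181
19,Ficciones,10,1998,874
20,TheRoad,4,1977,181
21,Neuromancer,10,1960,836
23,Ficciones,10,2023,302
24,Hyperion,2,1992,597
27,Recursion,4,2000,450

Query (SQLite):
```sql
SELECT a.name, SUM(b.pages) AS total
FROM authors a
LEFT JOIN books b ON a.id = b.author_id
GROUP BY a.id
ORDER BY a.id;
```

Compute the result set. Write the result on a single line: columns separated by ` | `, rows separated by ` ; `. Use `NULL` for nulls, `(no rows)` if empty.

Chen | 597 ; Kira | 631 ; Jun | 380 ; Nora | 3076

LEFT JOIN keeps every authors row; unmatched ones get NULL for books columns.
Group by authors.id and compute SUM(b.pages). SUM over an all-NULL group is NULL.
  2: ids {24} → SUM(b.pages)=597
  4: ids {20, 27} → SUM(b.pages)=631
  7: ids {13} → SUM(b.pages)=380
  10: ids {7, 14, 19, 21, 23} → SUM(b.pages)=3076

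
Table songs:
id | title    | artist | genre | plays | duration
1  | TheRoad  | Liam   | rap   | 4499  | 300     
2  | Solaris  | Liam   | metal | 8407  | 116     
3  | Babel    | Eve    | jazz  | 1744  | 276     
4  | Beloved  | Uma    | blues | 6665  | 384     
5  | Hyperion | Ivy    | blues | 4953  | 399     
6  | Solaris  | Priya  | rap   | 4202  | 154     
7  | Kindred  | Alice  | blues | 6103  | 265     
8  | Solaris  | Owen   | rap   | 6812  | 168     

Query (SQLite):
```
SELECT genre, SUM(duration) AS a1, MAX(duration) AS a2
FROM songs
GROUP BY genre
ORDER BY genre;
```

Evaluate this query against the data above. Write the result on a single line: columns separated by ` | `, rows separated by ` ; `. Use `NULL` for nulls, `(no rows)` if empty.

Group songs by genre.
Per group compute: SUM(duration), MAX(duration).
  blues: ids {4, 5, 7} → SUM(duration)=1048, MAX(duration)=399
  jazz: ids {3} → SUM(duration)=276, MAX(duration)=276
  metal: ids {2} → SUM(duration)=116, MAX(duration)=116
  rap: ids {1, 6, 8} → SUM(duration)=622, MAX(duration)=300

blues | 1048 | 399 ; jazz | 276 | 276 ; metal | 116 | 116 ; rap | 622 | 300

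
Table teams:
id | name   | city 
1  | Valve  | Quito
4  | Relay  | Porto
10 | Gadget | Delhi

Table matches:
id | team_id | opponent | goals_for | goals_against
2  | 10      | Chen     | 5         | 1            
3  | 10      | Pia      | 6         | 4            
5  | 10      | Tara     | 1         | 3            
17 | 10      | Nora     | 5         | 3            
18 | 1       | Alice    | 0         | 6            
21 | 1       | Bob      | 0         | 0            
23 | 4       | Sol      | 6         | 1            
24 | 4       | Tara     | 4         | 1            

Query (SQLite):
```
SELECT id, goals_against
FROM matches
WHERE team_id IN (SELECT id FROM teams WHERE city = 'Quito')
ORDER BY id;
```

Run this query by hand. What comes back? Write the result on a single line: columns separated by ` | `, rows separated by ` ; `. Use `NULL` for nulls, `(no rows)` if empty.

18 | 6 ; 21 | 0

Inner query: teams.id where city = 'Quito'.
Outer: keep matches rows whose team_id is in that set.
Inner query → {1}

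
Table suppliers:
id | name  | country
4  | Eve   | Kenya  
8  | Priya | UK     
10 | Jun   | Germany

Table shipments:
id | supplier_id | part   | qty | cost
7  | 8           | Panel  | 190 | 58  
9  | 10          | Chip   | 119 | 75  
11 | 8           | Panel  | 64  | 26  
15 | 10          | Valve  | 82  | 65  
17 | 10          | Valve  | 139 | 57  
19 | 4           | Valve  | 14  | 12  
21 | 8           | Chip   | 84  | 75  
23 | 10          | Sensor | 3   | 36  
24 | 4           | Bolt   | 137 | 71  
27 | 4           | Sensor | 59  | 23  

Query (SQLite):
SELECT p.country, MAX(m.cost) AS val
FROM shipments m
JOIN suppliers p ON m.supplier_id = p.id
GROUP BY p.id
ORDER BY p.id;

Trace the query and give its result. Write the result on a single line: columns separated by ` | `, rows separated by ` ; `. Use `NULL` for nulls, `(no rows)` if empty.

Join each shipments row to its suppliers via supplier_id.
Group joined rows by suppliers.id; compute MAX(m.cost) per group.
  4: ids {19, 24, 27} → MAX(m.cost)=71
  8: ids {7, 11, 21} → MAX(m.cost)=75
  10: ids {9, 15, 17, 23} → MAX(m.cost)=75

Kenya | 71 ; UK | 75 ; Germany | 75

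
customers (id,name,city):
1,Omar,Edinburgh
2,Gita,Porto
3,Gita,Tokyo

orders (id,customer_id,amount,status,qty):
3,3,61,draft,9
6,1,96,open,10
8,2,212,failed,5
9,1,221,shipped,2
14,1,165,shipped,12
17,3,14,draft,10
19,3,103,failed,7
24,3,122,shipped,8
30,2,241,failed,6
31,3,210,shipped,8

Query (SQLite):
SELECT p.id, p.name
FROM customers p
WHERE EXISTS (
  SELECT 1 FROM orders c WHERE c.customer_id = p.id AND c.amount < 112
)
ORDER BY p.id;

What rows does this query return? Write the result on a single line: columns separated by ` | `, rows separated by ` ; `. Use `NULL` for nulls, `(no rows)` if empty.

1 | Omar ; 3 | Gita

For each customers row, check whether any orders with matching customer_id has amount < 112.
Keep rows where that is true.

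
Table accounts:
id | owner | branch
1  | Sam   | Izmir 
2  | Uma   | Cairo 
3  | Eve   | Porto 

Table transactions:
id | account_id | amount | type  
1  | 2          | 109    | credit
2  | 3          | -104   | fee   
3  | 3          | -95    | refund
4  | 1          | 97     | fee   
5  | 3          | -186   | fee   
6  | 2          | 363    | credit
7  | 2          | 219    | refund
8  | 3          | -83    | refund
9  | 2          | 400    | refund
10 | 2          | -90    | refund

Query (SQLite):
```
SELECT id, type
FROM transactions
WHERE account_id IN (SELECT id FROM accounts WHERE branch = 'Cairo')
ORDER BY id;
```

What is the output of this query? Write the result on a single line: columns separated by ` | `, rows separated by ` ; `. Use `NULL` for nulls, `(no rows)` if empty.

1 | credit ; 6 | credit ; 7 | refund ; 9 | refund ; 10 | refund

Inner query: accounts.id where branch = 'Cairo'.
Outer: keep transactions rows whose account_id is in that set.
Inner query → {2}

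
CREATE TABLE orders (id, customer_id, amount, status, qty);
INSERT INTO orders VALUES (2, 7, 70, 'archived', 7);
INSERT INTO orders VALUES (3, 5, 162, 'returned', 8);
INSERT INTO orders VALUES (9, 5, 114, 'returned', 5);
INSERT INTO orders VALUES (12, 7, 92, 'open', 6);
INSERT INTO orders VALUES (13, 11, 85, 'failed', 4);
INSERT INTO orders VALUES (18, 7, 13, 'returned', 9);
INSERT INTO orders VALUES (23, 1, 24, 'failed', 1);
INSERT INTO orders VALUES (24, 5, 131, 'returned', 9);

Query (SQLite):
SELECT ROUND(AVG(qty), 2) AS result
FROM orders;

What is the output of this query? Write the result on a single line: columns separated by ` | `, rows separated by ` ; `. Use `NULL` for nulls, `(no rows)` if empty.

All qty values: [7, 8, 5, 6, 4, 9, 1, 9].
AVG = 49 / 8 (rounded to 2 dp).

6.13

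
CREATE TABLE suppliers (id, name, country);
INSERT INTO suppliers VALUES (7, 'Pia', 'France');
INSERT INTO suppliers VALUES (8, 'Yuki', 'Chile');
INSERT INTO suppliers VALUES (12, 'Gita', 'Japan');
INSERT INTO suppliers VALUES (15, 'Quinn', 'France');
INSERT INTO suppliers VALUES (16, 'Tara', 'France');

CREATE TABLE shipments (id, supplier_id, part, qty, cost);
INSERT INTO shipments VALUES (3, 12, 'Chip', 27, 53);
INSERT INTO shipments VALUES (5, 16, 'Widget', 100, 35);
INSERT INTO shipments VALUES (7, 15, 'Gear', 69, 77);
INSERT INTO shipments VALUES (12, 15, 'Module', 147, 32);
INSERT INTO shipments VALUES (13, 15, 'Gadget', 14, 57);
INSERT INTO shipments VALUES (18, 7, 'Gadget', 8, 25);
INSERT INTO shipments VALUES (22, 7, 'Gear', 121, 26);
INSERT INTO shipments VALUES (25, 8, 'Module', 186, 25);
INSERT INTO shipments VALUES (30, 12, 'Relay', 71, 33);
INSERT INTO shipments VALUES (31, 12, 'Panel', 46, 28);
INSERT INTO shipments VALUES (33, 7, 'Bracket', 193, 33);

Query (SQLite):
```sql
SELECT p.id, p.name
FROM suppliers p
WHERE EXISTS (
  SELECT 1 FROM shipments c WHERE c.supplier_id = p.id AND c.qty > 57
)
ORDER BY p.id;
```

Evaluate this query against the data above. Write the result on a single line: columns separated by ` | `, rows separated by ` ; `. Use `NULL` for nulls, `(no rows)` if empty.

For each suppliers row, check whether any shipments with matching supplier_id has qty > 57.
Keep rows where that is true.

7 | Pia ; 8 | Yuki ; 12 | Gita ; 15 | Quinn ; 16 | Tara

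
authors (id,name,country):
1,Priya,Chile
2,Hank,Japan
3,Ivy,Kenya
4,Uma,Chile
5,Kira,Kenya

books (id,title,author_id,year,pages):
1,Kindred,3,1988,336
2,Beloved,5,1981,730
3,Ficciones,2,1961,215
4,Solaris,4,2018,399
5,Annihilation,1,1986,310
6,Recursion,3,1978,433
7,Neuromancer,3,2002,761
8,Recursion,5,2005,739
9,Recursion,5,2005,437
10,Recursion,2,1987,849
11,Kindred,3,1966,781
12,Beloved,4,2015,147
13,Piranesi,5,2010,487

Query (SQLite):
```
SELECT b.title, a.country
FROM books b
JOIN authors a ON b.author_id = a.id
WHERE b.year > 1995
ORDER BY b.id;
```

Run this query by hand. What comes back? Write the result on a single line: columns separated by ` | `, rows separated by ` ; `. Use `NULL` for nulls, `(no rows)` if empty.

Solaris | Chile ; Neuromancer | Kenya ; Recursion | Kenya ; Recursion | Kenya ; Beloved | Chile ; Piranesi | Kenya

Each books row matches the authors row where author_id = authors.id.
Then keep rows with b.year > 1995.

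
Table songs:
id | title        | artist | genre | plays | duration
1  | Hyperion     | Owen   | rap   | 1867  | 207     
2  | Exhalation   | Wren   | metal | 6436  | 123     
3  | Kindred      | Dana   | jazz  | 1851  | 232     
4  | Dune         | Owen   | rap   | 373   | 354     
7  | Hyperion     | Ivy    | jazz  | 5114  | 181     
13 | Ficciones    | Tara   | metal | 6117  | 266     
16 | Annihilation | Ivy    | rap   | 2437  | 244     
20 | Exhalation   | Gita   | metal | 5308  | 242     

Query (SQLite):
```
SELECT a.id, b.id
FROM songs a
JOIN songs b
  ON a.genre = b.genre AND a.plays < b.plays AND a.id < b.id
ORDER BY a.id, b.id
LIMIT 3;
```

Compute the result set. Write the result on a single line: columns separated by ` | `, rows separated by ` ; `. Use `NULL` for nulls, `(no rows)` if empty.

1 | 16 ; 3 | 7 ; 4 | 16

Pairs (a,b) with same genre, a.plays < b.plays, a.id < b.id.
genre groups: jazz:{3,7} metal:{2,13,20} rap:{1,4,16}
Ordered by (a.id, b.id); first 3.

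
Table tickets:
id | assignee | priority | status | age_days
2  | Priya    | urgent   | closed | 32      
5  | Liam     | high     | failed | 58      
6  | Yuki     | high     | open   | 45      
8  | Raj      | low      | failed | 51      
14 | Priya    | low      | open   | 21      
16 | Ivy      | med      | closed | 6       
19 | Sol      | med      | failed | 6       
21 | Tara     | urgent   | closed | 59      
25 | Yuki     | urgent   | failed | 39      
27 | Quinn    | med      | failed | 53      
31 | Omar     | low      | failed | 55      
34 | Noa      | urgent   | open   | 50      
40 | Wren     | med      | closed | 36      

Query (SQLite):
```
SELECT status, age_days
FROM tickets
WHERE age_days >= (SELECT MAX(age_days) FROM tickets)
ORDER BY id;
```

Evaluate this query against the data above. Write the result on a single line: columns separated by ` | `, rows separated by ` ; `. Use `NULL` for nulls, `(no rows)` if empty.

closed | 59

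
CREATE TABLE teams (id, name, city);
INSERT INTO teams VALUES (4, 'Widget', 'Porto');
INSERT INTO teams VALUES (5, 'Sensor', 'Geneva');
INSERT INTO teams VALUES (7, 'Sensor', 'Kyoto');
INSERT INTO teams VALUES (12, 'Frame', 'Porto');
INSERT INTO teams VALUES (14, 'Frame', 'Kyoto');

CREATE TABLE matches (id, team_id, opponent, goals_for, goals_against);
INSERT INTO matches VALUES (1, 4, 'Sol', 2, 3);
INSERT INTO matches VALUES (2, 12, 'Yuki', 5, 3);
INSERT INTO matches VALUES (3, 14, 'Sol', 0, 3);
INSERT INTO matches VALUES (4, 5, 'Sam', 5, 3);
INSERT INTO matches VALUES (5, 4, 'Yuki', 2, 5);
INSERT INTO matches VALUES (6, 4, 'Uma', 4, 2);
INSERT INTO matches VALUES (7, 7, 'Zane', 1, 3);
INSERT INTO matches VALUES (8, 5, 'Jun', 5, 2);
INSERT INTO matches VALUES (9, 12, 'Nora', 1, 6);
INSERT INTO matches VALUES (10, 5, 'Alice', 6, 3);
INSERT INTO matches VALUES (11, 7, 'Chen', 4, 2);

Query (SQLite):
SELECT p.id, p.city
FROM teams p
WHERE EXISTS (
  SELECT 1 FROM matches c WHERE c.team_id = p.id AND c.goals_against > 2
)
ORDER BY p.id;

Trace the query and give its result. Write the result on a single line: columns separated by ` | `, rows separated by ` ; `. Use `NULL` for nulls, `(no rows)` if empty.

4 | Porto ; 5 | Geneva ; 7 | Kyoto ; 12 | Porto ; 14 | Kyoto

For each teams row, check whether any matches with matching team_id has goals_against > 2.
Keep rows where that is true.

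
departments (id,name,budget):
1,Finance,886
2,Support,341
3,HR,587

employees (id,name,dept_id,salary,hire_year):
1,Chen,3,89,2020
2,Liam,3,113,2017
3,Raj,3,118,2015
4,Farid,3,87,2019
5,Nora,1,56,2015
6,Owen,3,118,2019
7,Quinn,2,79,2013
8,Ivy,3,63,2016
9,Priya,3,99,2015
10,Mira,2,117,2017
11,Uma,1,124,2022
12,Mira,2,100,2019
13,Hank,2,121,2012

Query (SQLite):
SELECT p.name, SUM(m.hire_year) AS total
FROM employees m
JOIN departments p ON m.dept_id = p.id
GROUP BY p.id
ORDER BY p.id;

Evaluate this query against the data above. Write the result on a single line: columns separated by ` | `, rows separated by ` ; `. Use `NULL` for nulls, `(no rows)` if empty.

Join each employees row to its departments via dept_id.
Group joined rows by departments.id; compute SUM(m.hire_year) per group.
  1: ids {5, 11} → SUM(m.hire_year)=4037
  2: ids {7, 10, 12, 13} → SUM(m.hire_year)=8061
  3: ids {1, 2, 3, 4, 6, 8, 9} → SUM(m.hire_year)=14121

Finance | 4037 ; Support | 8061 ; HR | 14121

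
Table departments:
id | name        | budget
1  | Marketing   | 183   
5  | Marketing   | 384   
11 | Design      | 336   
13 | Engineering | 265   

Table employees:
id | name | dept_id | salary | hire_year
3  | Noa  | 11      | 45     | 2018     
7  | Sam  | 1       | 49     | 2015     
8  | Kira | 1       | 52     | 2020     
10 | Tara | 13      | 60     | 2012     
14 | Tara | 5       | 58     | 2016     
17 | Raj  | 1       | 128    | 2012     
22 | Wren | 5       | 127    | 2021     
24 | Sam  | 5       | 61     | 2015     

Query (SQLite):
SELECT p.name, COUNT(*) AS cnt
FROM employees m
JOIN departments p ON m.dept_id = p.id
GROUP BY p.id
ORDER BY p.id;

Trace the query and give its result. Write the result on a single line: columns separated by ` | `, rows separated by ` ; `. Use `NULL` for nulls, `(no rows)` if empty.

Join each employees row to its departments via dept_id.
Group joined rows by departments.id; compute COUNT(*) per group.
  1: ids {7, 8, 17} → COUNT(*)=3
  5: ids {14, 22, 24} → COUNT(*)=3
  11: ids {3} → COUNT(*)=1
  13: ids {10} → COUNT(*)=1

Marketing | 3 ; Marketing | 3 ; Design | 1 ; Engineering | 1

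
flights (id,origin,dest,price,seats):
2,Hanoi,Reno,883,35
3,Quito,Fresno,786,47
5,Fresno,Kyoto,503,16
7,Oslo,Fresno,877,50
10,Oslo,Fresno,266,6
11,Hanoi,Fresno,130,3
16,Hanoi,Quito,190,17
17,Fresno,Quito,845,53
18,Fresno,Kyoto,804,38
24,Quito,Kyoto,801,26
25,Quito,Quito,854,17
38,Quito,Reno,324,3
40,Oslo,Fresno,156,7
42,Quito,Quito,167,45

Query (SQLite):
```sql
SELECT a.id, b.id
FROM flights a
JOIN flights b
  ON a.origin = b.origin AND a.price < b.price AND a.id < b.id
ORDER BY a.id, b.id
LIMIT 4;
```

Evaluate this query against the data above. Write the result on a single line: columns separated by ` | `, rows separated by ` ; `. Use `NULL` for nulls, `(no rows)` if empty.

Pairs (a,b) with same origin, a.price < b.price, a.id < b.id.
origin groups: Fresno:{5,17,18} Hanoi:{2,11,16} Oslo:{7,10,40} Quito:{3,24,25,38,42}
Ordered by (a.id, b.id); first 4.

3 | 24 ; 3 | 25 ; 5 | 17 ; 5 | 18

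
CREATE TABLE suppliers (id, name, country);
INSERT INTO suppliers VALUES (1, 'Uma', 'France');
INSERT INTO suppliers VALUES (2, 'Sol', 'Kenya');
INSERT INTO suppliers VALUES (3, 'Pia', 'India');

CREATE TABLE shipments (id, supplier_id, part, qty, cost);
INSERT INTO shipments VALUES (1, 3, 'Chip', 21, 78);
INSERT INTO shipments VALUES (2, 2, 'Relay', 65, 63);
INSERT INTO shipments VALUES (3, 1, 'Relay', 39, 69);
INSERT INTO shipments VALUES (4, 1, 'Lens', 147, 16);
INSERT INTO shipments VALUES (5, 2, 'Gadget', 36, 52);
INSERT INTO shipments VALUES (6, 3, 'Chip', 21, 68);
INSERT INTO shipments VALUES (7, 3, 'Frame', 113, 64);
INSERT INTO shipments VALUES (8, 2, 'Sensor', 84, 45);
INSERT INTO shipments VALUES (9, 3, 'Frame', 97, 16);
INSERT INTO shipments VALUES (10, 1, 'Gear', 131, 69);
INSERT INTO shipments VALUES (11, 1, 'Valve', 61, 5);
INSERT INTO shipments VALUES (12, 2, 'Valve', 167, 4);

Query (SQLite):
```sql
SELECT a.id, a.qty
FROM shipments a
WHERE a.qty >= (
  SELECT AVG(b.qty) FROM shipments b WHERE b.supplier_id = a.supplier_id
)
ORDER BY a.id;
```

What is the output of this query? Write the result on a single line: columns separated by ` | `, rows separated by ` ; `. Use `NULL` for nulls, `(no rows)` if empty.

For each shipments row a, compute AVG(qty) over rows sharing a.supplier_id.
Keep row a if a.qty >= that per-group AVG.
  supplier_id=1: AVG(qty) = 94.5
  supplier_id=2: AVG(qty) = 88.0
  supplier_id=3: AVG(qty) = 63.0

4 | 147 ; 7 | 113 ; 9 | 97 ; 10 | 131 ; 12 | 167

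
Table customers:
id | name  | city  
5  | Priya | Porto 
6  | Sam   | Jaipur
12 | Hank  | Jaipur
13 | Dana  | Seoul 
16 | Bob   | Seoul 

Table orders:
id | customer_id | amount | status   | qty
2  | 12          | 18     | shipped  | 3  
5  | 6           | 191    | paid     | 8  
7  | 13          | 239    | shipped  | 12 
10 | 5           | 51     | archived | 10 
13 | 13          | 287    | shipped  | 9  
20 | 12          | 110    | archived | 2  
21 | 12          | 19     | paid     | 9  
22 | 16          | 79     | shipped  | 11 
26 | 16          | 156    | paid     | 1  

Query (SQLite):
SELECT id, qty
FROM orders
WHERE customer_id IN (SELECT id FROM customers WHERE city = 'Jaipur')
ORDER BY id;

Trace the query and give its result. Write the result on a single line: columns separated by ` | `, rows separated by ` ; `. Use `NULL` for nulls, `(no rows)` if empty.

2 | 3 ; 5 | 8 ; 20 | 2 ; 21 | 9

Inner query: customers.id where city = 'Jaipur'.
Outer: keep orders rows whose customer_id is in that set.
Inner query → {6, 12}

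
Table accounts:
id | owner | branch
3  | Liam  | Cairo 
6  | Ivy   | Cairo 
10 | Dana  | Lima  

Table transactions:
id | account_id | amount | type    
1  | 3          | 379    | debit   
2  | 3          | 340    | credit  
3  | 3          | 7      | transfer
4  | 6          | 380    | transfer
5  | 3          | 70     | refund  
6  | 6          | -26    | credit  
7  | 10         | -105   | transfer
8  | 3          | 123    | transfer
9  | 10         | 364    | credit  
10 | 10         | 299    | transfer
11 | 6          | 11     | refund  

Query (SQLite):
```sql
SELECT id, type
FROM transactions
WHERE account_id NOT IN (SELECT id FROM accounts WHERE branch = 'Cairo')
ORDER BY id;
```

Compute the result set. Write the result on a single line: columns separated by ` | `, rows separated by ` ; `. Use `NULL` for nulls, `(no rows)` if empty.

7 | transfer ; 9 | credit ; 10 | transfer

Inner query: accounts.id where branch = 'Cairo'.
Outer: keep transactions rows whose account_id is not in that set.
Inner query → {3, 6}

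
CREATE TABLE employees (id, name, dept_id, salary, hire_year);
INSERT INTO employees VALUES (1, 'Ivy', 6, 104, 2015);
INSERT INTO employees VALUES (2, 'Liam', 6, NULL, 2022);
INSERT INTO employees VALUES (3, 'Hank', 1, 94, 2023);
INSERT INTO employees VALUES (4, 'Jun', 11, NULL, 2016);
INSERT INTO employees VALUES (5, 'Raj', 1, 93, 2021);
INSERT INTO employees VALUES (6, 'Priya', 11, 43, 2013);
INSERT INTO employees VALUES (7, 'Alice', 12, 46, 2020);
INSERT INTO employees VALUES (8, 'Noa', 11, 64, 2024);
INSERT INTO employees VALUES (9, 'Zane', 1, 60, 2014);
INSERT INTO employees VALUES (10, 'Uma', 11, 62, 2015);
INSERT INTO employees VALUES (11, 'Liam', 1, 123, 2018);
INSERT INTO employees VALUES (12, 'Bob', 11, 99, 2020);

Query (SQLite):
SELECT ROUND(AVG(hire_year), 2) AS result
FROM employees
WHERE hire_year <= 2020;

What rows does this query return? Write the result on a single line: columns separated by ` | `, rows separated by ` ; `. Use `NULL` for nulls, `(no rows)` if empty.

2016.38

Rows where hire_year <= 2020 → hire_year values: [2015, 2016, 2013, 2020, 2014, 2015, 2018, 2020].
AVG = 16131 / 8 (rounded to 2 dp).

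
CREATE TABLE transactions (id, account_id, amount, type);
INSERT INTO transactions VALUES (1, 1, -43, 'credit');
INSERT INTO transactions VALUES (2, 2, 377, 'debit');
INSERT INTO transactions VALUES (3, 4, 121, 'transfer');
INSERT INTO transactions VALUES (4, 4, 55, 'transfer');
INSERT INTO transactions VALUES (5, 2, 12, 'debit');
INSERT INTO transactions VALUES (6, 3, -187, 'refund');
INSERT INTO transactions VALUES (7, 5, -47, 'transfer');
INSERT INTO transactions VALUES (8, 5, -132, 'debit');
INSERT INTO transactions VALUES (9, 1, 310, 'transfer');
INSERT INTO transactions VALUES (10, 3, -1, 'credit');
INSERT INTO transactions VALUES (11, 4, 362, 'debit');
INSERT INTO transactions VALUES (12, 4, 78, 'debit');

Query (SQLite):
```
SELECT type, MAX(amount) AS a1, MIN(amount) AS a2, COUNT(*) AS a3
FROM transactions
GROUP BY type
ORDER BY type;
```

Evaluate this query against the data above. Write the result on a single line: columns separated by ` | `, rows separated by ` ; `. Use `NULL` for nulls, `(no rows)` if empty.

Group transactions by type.
Per group compute: MAX(amount), MIN(amount), COUNT(*).
  credit: ids {1, 10} → MAX(amount)=-1, MIN(amount)=-43, COUNT(*)=2
  debit: ids {2, 5, 8, 11, 12} → MAX(amount)=377, MIN(amount)=-132, COUNT(*)=5
  refund: ids {6} → MAX(amount)=-187, MIN(amount)=-187, COUNT(*)=1
  transfer: ids {3, 4, 7, 9} → MAX(amount)=310, MIN(amount)=-47, COUNT(*)=4

credit | -1 | -43 | 2 ; debit | 377 | -132 | 5 ; refund | -187 | -187 | 1 ; transfer | 310 | -47 | 4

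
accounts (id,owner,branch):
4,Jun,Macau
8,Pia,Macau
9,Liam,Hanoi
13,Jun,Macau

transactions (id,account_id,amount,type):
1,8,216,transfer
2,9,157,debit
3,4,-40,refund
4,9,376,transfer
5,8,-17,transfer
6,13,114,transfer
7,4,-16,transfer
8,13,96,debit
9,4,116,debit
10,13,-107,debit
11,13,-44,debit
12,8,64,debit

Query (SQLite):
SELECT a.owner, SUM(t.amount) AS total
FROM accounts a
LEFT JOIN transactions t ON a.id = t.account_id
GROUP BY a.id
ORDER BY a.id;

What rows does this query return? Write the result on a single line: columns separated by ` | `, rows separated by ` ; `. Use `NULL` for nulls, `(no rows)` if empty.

LEFT JOIN keeps every accounts row; unmatched ones get NULL for transactions columns.
Group by accounts.id and compute SUM(t.amount). SUM over an all-NULL group is NULL.
  4: ids {3, 7, 9} → SUM(t.amount)=60
  8: ids {1, 5, 12} → SUM(t.amount)=263
  9: ids {2, 4} → SUM(t.amount)=533
  13: ids {6, 8, 10, 11} → SUM(t.amount)=59

Jun | 60 ; Pia | 263 ; Liam | 533 ; Jun | 59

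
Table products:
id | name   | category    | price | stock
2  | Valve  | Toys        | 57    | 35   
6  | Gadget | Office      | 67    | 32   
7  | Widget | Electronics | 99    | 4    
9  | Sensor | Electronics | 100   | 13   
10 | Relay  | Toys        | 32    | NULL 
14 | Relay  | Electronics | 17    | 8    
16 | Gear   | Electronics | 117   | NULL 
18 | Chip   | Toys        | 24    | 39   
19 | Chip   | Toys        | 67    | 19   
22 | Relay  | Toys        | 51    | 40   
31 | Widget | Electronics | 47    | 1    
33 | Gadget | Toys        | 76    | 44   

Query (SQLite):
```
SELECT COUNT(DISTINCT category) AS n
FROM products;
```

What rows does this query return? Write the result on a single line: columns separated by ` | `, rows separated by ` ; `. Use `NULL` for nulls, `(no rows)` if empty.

3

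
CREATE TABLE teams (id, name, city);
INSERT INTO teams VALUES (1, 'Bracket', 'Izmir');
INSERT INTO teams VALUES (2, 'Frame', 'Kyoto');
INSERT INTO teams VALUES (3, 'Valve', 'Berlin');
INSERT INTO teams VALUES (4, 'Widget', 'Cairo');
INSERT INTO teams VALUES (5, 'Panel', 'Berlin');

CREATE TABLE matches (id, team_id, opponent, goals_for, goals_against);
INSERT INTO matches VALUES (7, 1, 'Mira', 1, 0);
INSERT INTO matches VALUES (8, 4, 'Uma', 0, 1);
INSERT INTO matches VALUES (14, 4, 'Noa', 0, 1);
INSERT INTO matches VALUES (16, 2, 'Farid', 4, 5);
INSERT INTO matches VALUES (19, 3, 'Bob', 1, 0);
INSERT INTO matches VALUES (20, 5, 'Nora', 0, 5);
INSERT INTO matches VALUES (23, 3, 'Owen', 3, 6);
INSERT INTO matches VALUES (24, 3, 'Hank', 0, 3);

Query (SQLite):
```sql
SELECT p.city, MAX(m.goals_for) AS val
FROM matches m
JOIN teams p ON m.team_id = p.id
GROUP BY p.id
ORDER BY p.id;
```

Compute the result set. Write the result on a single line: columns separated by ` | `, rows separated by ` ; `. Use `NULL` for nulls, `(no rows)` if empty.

Izmir | 1 ; Kyoto | 4 ; Berlin | 3 ; Cairo | 0 ; Berlin | 0

Join each matches row to its teams via team_id.
Group joined rows by teams.id; compute MAX(m.goals_for) per group.
  1: ids {7} → MAX(m.goals_for)=1
  2: ids {16} → MAX(m.goals_for)=4
  3: ids {19, 23, 24} → MAX(m.goals_for)=3
  4: ids {8, 14} → MAX(m.goals_for)=0
  5: ids {20} → MAX(m.goals_for)=0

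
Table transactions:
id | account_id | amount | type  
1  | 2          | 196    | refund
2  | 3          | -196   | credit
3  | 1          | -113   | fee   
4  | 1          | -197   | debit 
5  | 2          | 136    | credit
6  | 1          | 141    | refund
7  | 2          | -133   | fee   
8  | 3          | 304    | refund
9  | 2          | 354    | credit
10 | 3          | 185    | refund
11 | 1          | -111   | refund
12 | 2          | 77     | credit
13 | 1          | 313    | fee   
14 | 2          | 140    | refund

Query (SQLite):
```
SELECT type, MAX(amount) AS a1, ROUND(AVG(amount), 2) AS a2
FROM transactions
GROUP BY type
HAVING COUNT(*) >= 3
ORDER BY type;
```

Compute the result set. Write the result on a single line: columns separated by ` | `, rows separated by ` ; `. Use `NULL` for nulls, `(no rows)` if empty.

credit | 354 | 92.75 ; fee | 313 | 22.33 ; refund | 304 | 142.5

Group transactions by type.
Per group compute: MAX(amount), ROUND(AVG(amount), 2).
HAVING: drop groups with fewer than 3 rows.
  credit: ids {2, 5, 9, 12} → MAX(amount)=354, ROUND(AVG(amount), 2)=92.75
  debit: ids {4} → MAX(amount)=-197, ROUND(AVG(amount), 2)=-197
  fee: ids {3, 7, 13} → MAX(amount)=313, ROUND(AVG(amount), 2)=22.33
  refund: ids {1, 6, 8, 10, 11, 14} → MAX(amount)=304, ROUND(AVG(amount), 2)=142.5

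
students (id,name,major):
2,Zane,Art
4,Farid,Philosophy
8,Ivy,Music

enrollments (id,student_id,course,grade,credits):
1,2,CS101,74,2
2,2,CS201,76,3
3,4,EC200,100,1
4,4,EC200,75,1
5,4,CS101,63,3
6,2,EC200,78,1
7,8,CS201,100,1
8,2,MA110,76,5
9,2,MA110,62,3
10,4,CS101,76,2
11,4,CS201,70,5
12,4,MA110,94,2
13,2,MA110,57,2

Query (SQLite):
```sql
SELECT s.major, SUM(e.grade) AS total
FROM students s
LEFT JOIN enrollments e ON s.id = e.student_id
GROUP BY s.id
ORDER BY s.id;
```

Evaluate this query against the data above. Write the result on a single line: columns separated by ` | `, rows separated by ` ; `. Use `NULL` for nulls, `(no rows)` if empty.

LEFT JOIN keeps every students row; unmatched ones get NULL for enrollments columns.
Group by students.id and compute SUM(e.grade). SUM over an all-NULL group is NULL.
  2: ids {1, 2, 6, 8, 9, 13} → SUM(e.grade)=423
  4: ids {3, 4, 5, 10, 11, 12} → SUM(e.grade)=478
  8: ids {7} → SUM(e.grade)=100

Art | 423 ; Philosophy | 478 ; Music | 100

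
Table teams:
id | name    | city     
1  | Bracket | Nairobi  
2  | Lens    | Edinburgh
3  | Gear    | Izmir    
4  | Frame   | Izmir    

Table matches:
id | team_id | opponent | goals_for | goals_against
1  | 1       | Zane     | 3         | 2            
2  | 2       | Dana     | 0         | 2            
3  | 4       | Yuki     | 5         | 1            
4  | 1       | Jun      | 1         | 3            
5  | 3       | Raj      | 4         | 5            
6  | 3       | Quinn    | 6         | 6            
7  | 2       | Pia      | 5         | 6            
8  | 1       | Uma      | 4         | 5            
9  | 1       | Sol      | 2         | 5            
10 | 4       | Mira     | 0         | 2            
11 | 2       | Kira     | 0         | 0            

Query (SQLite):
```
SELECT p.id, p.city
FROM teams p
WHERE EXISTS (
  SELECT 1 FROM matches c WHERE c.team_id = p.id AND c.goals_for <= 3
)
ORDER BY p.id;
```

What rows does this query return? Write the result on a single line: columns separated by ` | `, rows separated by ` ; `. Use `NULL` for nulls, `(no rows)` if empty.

For each teams row, check whether any matches with matching team_id has goals_for <= 3.
Keep rows where that is true.

1 | Nairobi ; 2 | Edinburgh ; 4 | Izmir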